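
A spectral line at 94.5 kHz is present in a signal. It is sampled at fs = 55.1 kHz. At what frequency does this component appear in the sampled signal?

94.5 kHz mod fs = 39.4 kHz.
39.4 kHz > fs/2 = 27.55 kHz, folds to fs − 39.4 kHz = 15.7 kHz.

15.7 kHz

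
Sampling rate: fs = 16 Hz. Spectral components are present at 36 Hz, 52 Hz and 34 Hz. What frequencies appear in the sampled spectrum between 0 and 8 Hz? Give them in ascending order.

2 Hz, 4 Hz

fs/2 = 8 Hz.
36 Hz mod fs = 4 Hz.
4 Hz ≤ fs/2 = 8 Hz, appears at 4 Hz.
52 Hz mod fs = 4 Hz.
4 Hz ≤ fs/2 = 8 Hz, appears at 4 Hz.
34 Hz mod fs = 2 Hz.
2 Hz ≤ fs/2 = 8 Hz, appears at 2 Hz.
Distinct values: {2 Hz, 4 Hz}.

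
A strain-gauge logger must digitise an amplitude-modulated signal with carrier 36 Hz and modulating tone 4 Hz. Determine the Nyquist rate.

AM sidebands sit at fc ± fm = 32 Hz and 40 Hz.
Highest-frequency component: 40 Hz.
Nyquist rate = 2 × 40 Hz = 80 Hz.

80 Hz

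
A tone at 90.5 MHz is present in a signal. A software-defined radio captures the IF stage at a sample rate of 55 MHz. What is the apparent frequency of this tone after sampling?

90.5 MHz mod fs = 35.5 MHz.
35.5 MHz > fs/2 = 27.5 MHz, folds to fs − 35.5 MHz = 19.5 MHz.

19.5 MHz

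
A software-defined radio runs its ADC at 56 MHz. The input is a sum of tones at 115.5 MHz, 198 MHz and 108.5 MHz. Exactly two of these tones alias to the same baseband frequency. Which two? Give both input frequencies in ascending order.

108.5 MHz, 115.5 MHz

fs/2 = 28 MHz.
115.5 MHz mod fs = 3.5 MHz.
3.5 MHz ≤ fs/2 = 28 MHz, appears at 3.5 MHz.
198 MHz mod fs = 30 MHz.
30 MHz > fs/2 = 28 MHz, folds to fs − 30 MHz = 26 MHz.
108.5 MHz mod fs = 52.5 MHz.
52.5 MHz > fs/2 = 28 MHz, folds to fs − 52.5 MHz = 3.5 MHz.
108.5 MHz and 115.5 MHz both map to 3.5 MHz.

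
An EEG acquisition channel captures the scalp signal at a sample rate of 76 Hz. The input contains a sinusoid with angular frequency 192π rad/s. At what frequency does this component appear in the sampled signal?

20 Hz

ω = 192π rad/s → f = ω/(2π) = 96 Hz.
96 Hz mod fs = 20 Hz.
20 Hz ≤ fs/2 = 38 Hz, appears at 20 Hz.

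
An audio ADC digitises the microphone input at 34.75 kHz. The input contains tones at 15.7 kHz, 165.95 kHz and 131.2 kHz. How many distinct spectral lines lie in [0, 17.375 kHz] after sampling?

2

fs/2 = 17.375 kHz.
15.7 kHz ≤ fs/2 = 17.375 kHz, passes unchanged.
165.95 kHz mod fs = 26.95 kHz.
26.95 kHz > fs/2 = 17.375 kHz, folds to fs − 26.95 kHz = 7.8 kHz.
131.2 kHz mod fs = 26.95 kHz.
26.95 kHz > fs/2 = 17.375 kHz, folds to fs − 26.95 kHz = 7.8 kHz.
Distinct values: {7.8 kHz, 15.7 kHz} → 2.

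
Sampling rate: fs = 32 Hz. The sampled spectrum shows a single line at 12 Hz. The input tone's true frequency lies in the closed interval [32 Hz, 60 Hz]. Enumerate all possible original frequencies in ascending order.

44 Hz, 52 Hz

Frequencies that alias to 12 Hz are k·fs ± 12 Hz for integer k ≥ 0.
k=0: 12 Hz.
k=1: 20 Hz, 44 Hz.
k=2: 52 Hz, 76 Hz.
k=3: 84 Hz, 108 Hz.
Within [32 Hz, 60 Hz]: 44 Hz, 52 Hz.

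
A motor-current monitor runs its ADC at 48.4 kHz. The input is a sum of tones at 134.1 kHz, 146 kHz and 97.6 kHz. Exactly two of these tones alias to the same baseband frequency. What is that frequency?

fs/2 = 24.2 kHz.
134.1 kHz mod fs = 37.3 kHz.
37.3 kHz > fs/2 = 24.2 kHz, folds to fs − 37.3 kHz = 11.1 kHz.
146 kHz mod fs = 0.8 kHz.
0.8 kHz ≤ fs/2 = 24.2 kHz, appears at 0.8 kHz.
97.6 kHz mod fs = 0.8 kHz.
0.8 kHz ≤ fs/2 = 24.2 kHz, appears at 0.8 kHz.
97.6 kHz and 146 kHz both map to 0.8 kHz.

0.8 kHz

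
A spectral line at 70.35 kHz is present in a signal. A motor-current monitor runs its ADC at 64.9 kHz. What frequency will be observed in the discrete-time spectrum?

5.45 kHz

70.35 kHz mod fs = 5.45 kHz.
5.45 kHz ≤ fs/2 = 32.45 kHz, appears at 5.45 kHz.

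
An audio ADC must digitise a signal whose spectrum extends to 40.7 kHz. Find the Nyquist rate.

Nyquist rate = 2 × 40.7 kHz = 81.4 kHz.

81.4 kHz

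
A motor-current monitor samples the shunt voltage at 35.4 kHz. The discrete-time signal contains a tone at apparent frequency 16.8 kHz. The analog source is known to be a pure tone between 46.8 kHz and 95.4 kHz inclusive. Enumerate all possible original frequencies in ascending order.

52.2 kHz, 54 kHz, 87.6 kHz, 89.4 kHz

Frequencies that alias to 16.8 kHz are k·fs ± 16.8 kHz for integer k ≥ 0.
k=0: 16.8 kHz.
k=1: 18.6 kHz, 52.2 kHz.
k=2: 54 kHz, 87.6 kHz.
k=3: 89.4 kHz, 123 kHz.
k=4: 124.8 kHz, 158.4 kHz.
Within [46.8 kHz, 95.4 kHz]: 52.2 kHz, 54 kHz, 87.6 kHz, 89.4 kHz.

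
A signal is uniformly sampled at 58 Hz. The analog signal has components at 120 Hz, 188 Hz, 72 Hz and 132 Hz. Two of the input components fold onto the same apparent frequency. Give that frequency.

14 Hz

fs/2 = 29 Hz.
120 Hz mod fs = 4 Hz.
4 Hz ≤ fs/2 = 29 Hz, appears at 4 Hz.
188 Hz mod fs = 14 Hz.
14 Hz ≤ fs/2 = 29 Hz, appears at 14 Hz.
72 Hz mod fs = 14 Hz.
14 Hz ≤ fs/2 = 29 Hz, appears at 14 Hz.
132 Hz mod fs = 16 Hz.
16 Hz ≤ fs/2 = 29 Hz, appears at 16 Hz.
72 Hz and 188 Hz both map to 14 Hz.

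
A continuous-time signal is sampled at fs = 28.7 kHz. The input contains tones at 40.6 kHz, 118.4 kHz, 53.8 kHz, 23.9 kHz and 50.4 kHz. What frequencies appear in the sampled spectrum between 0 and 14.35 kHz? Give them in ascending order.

fs/2 = 14.35 kHz.
40.6 kHz mod fs = 11.9 kHz.
11.9 kHz ≤ fs/2 = 14.35 kHz, appears at 11.9 kHz.
118.4 kHz mod fs = 3.6 kHz.
3.6 kHz ≤ fs/2 = 14.35 kHz, appears at 3.6 kHz.
53.8 kHz mod fs = 25.1 kHz.
25.1 kHz > fs/2 = 14.35 kHz, folds to fs − 25.1 kHz = 3.6 kHz.
23.9 kHz > fs/2 = 14.35 kHz, folds to fs − 23.9 kHz = 4.8 kHz.
50.4 kHz mod fs = 21.7 kHz.
21.7 kHz > fs/2 = 14.35 kHz, folds to fs − 21.7 kHz = 7 kHz.
Distinct values: {3.6 kHz, 4.8 kHz, 7 kHz, 11.9 kHz}.

3.6 kHz, 4.8 kHz, 7 kHz, 11.9 kHz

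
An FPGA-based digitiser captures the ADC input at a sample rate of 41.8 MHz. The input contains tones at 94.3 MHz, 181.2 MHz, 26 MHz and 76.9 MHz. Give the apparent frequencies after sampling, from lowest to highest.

6.7 MHz, 10.7 MHz, 14 MHz, 15.8 MHz

fs/2 = 20.9 MHz.
94.3 MHz mod fs = 10.7 MHz.
10.7 MHz ≤ fs/2 = 20.9 MHz, appears at 10.7 MHz.
181.2 MHz mod fs = 14 MHz.
14 MHz ≤ fs/2 = 20.9 MHz, appears at 14 MHz.
26 MHz > fs/2 = 20.9 MHz, folds to fs − 26 MHz = 15.8 MHz.
76.9 MHz mod fs = 35.1 MHz.
35.1 MHz > fs/2 = 20.9 MHz, folds to fs − 35.1 MHz = 6.7 MHz.
Distinct values: {6.7 MHz, 10.7 MHz, 14 MHz, 15.8 MHz}.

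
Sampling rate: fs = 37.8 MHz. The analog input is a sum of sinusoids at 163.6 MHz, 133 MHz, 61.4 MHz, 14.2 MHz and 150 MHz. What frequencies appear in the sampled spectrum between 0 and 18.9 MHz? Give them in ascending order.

1.2 MHz, 12.4 MHz, 14.2 MHz, 18.2 MHz

fs/2 = 18.9 MHz.
163.6 MHz mod fs = 12.4 MHz.
12.4 MHz ≤ fs/2 = 18.9 MHz, appears at 12.4 MHz.
133 MHz mod fs = 19.6 MHz.
19.6 MHz > fs/2 = 18.9 MHz, folds to fs − 19.6 MHz = 18.2 MHz.
61.4 MHz mod fs = 23.6 MHz.
23.6 MHz > fs/2 = 18.9 MHz, folds to fs − 23.6 MHz = 14.2 MHz.
14.2 MHz ≤ fs/2 = 18.9 MHz, passes unchanged.
150 MHz mod fs = 36.6 MHz.
36.6 MHz > fs/2 = 18.9 MHz, folds to fs − 36.6 MHz = 1.2 MHz.
Distinct values: {1.2 MHz, 12.4 MHz, 14.2 MHz, 18.2 MHz}.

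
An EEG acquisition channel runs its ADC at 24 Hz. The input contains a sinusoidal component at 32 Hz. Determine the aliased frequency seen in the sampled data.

32 Hz mod fs = 8 Hz.
8 Hz ≤ fs/2 = 12 Hz, appears at 8 Hz.

8 Hz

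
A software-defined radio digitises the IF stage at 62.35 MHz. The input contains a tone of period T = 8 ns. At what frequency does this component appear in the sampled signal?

T = 8 ns → f = 1/T = 125 MHz.
125 MHz mod fs = 0.3 MHz.
0.3 MHz ≤ fs/2 = 31.175 MHz, appears at 0.3 MHz.

0.3 MHz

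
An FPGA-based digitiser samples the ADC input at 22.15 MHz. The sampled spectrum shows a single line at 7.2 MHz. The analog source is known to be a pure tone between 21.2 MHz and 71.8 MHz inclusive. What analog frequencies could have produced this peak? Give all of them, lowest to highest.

29.35 MHz, 37.1 MHz, 51.5 MHz, 59.25 MHz

Frequencies that alias to 7.2 MHz are k·fs ± 7.2 MHz for integer k ≥ 0.
k=0: 7.2 MHz.
k=1: 14.95 MHz, 29.35 MHz.
k=2: 37.1 MHz, 51.5 MHz.
k=3: 59.25 MHz, 73.65 MHz.
k=4: 81.4 MHz, 95.8 MHz.
Within [21.2 MHz, 71.8 MHz]: 29.35 MHz, 37.1 MHz, 51.5 MHz, 59.25 MHz.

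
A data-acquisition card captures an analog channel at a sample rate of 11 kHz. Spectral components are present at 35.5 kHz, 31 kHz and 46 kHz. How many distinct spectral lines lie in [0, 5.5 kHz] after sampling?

fs/2 = 5.5 kHz.
35.5 kHz mod fs = 2.5 kHz.
2.5 kHz ≤ fs/2 = 5.5 kHz, appears at 2.5 kHz.
31 kHz mod fs = 9 kHz.
9 kHz > fs/2 = 5.5 kHz, folds to fs − 9 kHz = 2 kHz.
46 kHz mod fs = 2 kHz.
2 kHz ≤ fs/2 = 5.5 kHz, appears at 2 kHz.
Distinct values: {2 kHz, 2.5 kHz} → 2.

2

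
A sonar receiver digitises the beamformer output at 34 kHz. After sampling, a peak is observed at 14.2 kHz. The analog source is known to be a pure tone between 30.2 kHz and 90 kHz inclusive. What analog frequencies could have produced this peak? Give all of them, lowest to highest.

48.2 kHz, 53.8 kHz, 82.2 kHz, 87.8 kHz

Frequencies that alias to 14.2 kHz are k·fs ± 14.2 kHz for integer k ≥ 0.
k=0: 14.2 kHz.
k=1: 19.8 kHz, 48.2 kHz.
k=2: 53.8 kHz, 82.2 kHz.
k=3: 87.8 kHz, 116.2 kHz.
k=4: 121.8 kHz, 150.2 kHz.
Within [30.2 kHz, 90 kHz]: 48.2 kHz, 53.8 kHz, 82.2 kHz, 87.8 kHz.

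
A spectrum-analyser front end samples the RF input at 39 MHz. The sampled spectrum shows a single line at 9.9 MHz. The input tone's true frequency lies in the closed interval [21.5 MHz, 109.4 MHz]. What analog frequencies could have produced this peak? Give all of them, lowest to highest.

29.1 MHz, 48.9 MHz, 68.1 MHz, 87.9 MHz, 107.1 MHz

Frequencies that alias to 9.9 MHz are k·fs ± 9.9 MHz for integer k ≥ 0.
k=0: 9.9 MHz.
k=1: 29.1 MHz, 48.9 MHz.
k=2: 68.1 MHz, 87.9 MHz.
k=3: 107.1 MHz, 126.9 MHz.
k=4: 146.1 MHz, 165.9 MHz.
Within [21.5 MHz, 109.4 MHz]: 29.1 MHz, 48.9 MHz, 68.1 MHz, 87.9 MHz, 107.1 MHz.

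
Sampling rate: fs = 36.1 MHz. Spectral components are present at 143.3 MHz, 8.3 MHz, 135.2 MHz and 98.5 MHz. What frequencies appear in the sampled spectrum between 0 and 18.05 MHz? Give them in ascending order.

fs/2 = 18.05 MHz.
143.3 MHz mod fs = 35 MHz.
35 MHz > fs/2 = 18.05 MHz, folds to fs − 35 MHz = 1.1 MHz.
8.3 MHz ≤ fs/2 = 18.05 MHz, passes unchanged.
135.2 MHz mod fs = 26.9 MHz.
26.9 MHz > fs/2 = 18.05 MHz, folds to fs − 26.9 MHz = 9.2 MHz.
98.5 MHz mod fs = 26.3 MHz.
26.3 MHz > fs/2 = 18.05 MHz, folds to fs − 26.3 MHz = 9.8 MHz.
Distinct values: {1.1 MHz, 8.3 MHz, 9.2 MHz, 9.8 MHz}.

1.1 MHz, 8.3 MHz, 9.2 MHz, 9.8 MHz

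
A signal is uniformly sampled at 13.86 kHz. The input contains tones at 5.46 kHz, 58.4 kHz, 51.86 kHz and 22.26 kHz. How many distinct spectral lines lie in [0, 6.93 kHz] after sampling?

3

fs/2 = 6.93 kHz.
5.46 kHz ≤ fs/2 = 6.93 kHz, passes unchanged.
58.4 kHz mod fs = 2.96 kHz.
2.96 kHz ≤ fs/2 = 6.93 kHz, appears at 2.96 kHz.
51.86 kHz mod fs = 10.28 kHz.
10.28 kHz > fs/2 = 6.93 kHz, folds to fs − 10.28 kHz = 3.58 kHz.
22.26 kHz mod fs = 8.4 kHz.
8.4 kHz > fs/2 = 6.93 kHz, folds to fs − 8.4 kHz = 5.46 kHz.
Distinct values: {2.96 kHz, 3.58 kHz, 5.46 kHz} → 3.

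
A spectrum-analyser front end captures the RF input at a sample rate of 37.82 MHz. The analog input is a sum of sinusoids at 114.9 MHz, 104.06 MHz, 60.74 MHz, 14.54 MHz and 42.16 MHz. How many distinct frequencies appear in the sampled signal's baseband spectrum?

fs/2 = 18.91 MHz.
114.9 MHz mod fs = 1.44 MHz.
1.44 MHz ≤ fs/2 = 18.91 MHz, appears at 1.44 MHz.
104.06 MHz mod fs = 28.42 MHz.
28.42 MHz > fs/2 = 18.91 MHz, folds to fs − 28.42 MHz = 9.4 MHz.
60.74 MHz mod fs = 22.92 MHz.
22.92 MHz > fs/2 = 18.91 MHz, folds to fs − 22.92 MHz = 14.9 MHz.
14.54 MHz ≤ fs/2 = 18.91 MHz, passes unchanged.
42.16 MHz mod fs = 4.34 MHz.
4.34 MHz ≤ fs/2 = 18.91 MHz, appears at 4.34 MHz.
Distinct values: {1.44 MHz, 4.34 MHz, 9.4 MHz, 14.54 MHz, 14.9 MHz} → 5.

5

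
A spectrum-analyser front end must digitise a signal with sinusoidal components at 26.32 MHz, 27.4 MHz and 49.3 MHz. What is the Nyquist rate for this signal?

Highest-frequency component: 49.3 MHz.
Nyquist rate = 2 × 49.3 MHz = 98.6 MHz.

98.6 MHz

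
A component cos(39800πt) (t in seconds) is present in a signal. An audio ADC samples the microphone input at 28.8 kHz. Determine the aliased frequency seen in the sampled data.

ω = 39800π rad/s → f = ω/(2π) = 19900 Hz = 19.9 kHz.
19.9 kHz > fs/2 = 14.4 kHz, folds to fs − 19.9 kHz = 8.9 kHz.

8.9 kHz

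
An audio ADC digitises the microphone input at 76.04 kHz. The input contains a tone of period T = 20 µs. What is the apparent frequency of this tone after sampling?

26.04 kHz

T = 20 µs → f = 1/T = 50 kHz.
50 kHz > fs/2 = 38.02 kHz, folds to fs − 50 kHz = 26.04 kHz.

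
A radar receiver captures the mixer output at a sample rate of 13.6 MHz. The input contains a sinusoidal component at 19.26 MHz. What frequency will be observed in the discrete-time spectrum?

19.26 MHz mod fs = 5.66 MHz.
5.66 MHz ≤ fs/2 = 6.8 MHz, appears at 5.66 MHz.

5.66 MHz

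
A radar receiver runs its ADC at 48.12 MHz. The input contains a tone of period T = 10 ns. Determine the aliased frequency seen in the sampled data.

3.76 MHz

T = 10 ns → f = 1/T = 100 MHz.
100 MHz mod fs = 3.76 MHz.
3.76 MHz ≤ fs/2 = 24.06 MHz, appears at 3.76 MHz.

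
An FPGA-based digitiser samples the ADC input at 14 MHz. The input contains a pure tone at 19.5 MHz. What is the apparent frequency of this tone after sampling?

5.5 MHz

19.5 MHz mod fs = 5.5 MHz.
5.5 MHz ≤ fs/2 = 7 MHz, appears at 5.5 MHz.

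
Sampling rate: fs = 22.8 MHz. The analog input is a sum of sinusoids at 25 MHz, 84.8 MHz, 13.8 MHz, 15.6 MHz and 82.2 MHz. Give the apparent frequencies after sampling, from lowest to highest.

2.2 MHz, 6.4 MHz, 7.2 MHz, 9 MHz

fs/2 = 11.4 MHz.
25 MHz mod fs = 2.2 MHz.
2.2 MHz ≤ fs/2 = 11.4 MHz, appears at 2.2 MHz.
84.8 MHz mod fs = 16.4 MHz.
16.4 MHz > fs/2 = 11.4 MHz, folds to fs − 16.4 MHz = 6.4 MHz.
13.8 MHz > fs/2 = 11.4 MHz, folds to fs − 13.8 MHz = 9 MHz.
15.6 MHz > fs/2 = 11.4 MHz, folds to fs − 15.6 MHz = 7.2 MHz.
82.2 MHz mod fs = 13.8 MHz.
13.8 MHz > fs/2 = 11.4 MHz, folds to fs − 13.8 MHz = 9 MHz.
Distinct values: {2.2 MHz, 6.4 MHz, 7.2 MHz, 9 MHz}.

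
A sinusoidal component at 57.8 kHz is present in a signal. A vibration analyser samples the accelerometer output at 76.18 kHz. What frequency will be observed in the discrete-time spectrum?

18.38 kHz

57.8 kHz > fs/2 = 38.09 kHz, folds to fs − 57.8 kHz = 18.38 kHz.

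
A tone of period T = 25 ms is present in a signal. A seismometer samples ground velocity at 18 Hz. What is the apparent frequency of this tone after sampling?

4 Hz

T = 25 ms → f = 1/T = 40 Hz.
40 Hz mod fs = 4 Hz.
4 Hz ≤ fs/2 = 9 Hz, appears at 4 Hz.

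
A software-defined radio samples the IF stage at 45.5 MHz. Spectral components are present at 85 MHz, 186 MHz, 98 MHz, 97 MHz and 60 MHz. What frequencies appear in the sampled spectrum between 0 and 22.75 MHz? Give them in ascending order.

fs/2 = 22.75 MHz.
85 MHz mod fs = 39.5 MHz.
39.5 MHz > fs/2 = 22.75 MHz, folds to fs − 39.5 MHz = 6 MHz.
186 MHz mod fs = 4 MHz.
4 MHz ≤ fs/2 = 22.75 MHz, appears at 4 MHz.
98 MHz mod fs = 7 MHz.
7 MHz ≤ fs/2 = 22.75 MHz, appears at 7 MHz.
97 MHz mod fs = 6 MHz.
6 MHz ≤ fs/2 = 22.75 MHz, appears at 6 MHz.
60 MHz mod fs = 14.5 MHz.
14.5 MHz ≤ fs/2 = 22.75 MHz, appears at 14.5 MHz.
Distinct values: {4 MHz, 6 MHz, 7 MHz, 14.5 MHz}.

4 MHz, 6 MHz, 7 MHz, 14.5 MHz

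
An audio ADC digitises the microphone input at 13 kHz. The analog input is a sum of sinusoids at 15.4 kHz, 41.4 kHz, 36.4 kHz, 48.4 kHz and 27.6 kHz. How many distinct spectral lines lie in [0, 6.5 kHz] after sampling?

4

fs/2 = 6.5 kHz.
15.4 kHz mod fs = 2.4 kHz.
2.4 kHz ≤ fs/2 = 6.5 kHz, appears at 2.4 kHz.
41.4 kHz mod fs = 2.4 kHz.
2.4 kHz ≤ fs/2 = 6.5 kHz, appears at 2.4 kHz.
36.4 kHz mod fs = 10.4 kHz.
10.4 kHz > fs/2 = 6.5 kHz, folds to fs − 10.4 kHz = 2.6 kHz.
48.4 kHz mod fs = 9.4 kHz.
9.4 kHz > fs/2 = 6.5 kHz, folds to fs − 9.4 kHz = 3.6 kHz.
27.6 kHz mod fs = 1.6 kHz.
1.6 kHz ≤ fs/2 = 6.5 kHz, appears at 1.6 kHz.
Distinct values: {1.6 kHz, 2.4 kHz, 2.6 kHz, 3.6 kHz} → 4.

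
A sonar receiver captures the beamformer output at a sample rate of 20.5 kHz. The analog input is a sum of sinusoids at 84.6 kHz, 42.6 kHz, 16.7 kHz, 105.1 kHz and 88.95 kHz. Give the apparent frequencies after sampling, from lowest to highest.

1.6 kHz, 2.6 kHz, 3.8 kHz, 6.95 kHz

fs/2 = 10.25 kHz.
84.6 kHz mod fs = 2.6 kHz.
2.6 kHz ≤ fs/2 = 10.25 kHz, appears at 2.6 kHz.
42.6 kHz mod fs = 1.6 kHz.
1.6 kHz ≤ fs/2 = 10.25 kHz, appears at 1.6 kHz.
16.7 kHz > fs/2 = 10.25 kHz, folds to fs − 16.7 kHz = 3.8 kHz.
105.1 kHz mod fs = 2.6 kHz.
2.6 kHz ≤ fs/2 = 10.25 kHz, appears at 2.6 kHz.
88.95 kHz mod fs = 6.95 kHz.
6.95 kHz ≤ fs/2 = 10.25 kHz, appears at 6.95 kHz.
Distinct values: {1.6 kHz, 2.6 kHz, 3.8 kHz, 6.95 kHz}.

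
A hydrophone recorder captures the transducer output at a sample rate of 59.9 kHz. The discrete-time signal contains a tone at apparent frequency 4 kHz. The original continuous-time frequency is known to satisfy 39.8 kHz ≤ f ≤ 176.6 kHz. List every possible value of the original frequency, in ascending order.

55.9 kHz, 63.9 kHz, 115.8 kHz, 123.8 kHz, 175.7 kHz

Frequencies that alias to 4 kHz are k·fs ± 4 kHz for integer k ≥ 0.
k=0: 4 kHz.
k=1: 55.9 kHz, 63.9 kHz.
k=2: 115.8 kHz, 123.8 kHz.
k=3: 175.7 kHz, 183.7 kHz.
k=4: 235.6 kHz, 243.6 kHz.
Within [39.8 kHz, 176.6 kHz]: 55.9 kHz, 63.9 kHz, 115.8 kHz, 123.8 kHz, 175.7 kHz.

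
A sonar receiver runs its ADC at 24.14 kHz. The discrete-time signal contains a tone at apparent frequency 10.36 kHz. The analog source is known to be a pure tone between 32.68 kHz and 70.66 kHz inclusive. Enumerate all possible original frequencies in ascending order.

Frequencies that alias to 10.36 kHz are k·fs ± 10.36 kHz for integer k ≥ 0.
k=0: 10.36 kHz.
k=1: 13.78 kHz, 34.5 kHz.
k=2: 37.92 kHz, 58.64 kHz.
k=3: 62.06 kHz, 82.78 kHz.
k=4: 86.2 kHz, 106.92 kHz.
Within [32.68 kHz, 70.66 kHz]: 34.5 kHz, 37.92 kHz, 58.64 kHz, 62.06 kHz.

34.5 kHz, 37.92 kHz, 58.64 kHz, 62.06 kHz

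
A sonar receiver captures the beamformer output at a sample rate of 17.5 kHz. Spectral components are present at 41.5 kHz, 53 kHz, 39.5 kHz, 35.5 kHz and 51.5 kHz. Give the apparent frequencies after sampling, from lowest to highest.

0.5 kHz, 1 kHz, 4.5 kHz, 6.5 kHz

fs/2 = 8.75 kHz.
41.5 kHz mod fs = 6.5 kHz.
6.5 kHz ≤ fs/2 = 8.75 kHz, appears at 6.5 kHz.
53 kHz mod fs = 0.5 kHz.
0.5 kHz ≤ fs/2 = 8.75 kHz, appears at 0.5 kHz.
39.5 kHz mod fs = 4.5 kHz.
4.5 kHz ≤ fs/2 = 8.75 kHz, appears at 4.5 kHz.
35.5 kHz mod fs = 0.5 kHz.
0.5 kHz ≤ fs/2 = 8.75 kHz, appears at 0.5 kHz.
51.5 kHz mod fs = 16.5 kHz.
16.5 kHz > fs/2 = 8.75 kHz, folds to fs − 16.5 kHz = 1 kHz.
Distinct values: {0.5 kHz, 1 kHz, 4.5 kHz, 6.5 kHz}.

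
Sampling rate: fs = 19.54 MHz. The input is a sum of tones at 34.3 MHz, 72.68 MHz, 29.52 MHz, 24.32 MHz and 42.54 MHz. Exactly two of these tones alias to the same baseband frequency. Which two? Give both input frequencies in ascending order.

24.32 MHz, 34.3 MHz

fs/2 = 9.77 MHz.
34.3 MHz mod fs = 14.76 MHz.
14.76 MHz > fs/2 = 9.77 MHz, folds to fs − 14.76 MHz = 4.78 MHz.
72.68 MHz mod fs = 14.06 MHz.
14.06 MHz > fs/2 = 9.77 MHz, folds to fs − 14.06 MHz = 5.48 MHz.
29.52 MHz mod fs = 9.98 MHz.
9.98 MHz > fs/2 = 9.77 MHz, folds to fs − 9.98 MHz = 9.56 MHz.
24.32 MHz mod fs = 4.78 MHz.
4.78 MHz ≤ fs/2 = 9.77 MHz, appears at 4.78 MHz.
42.54 MHz mod fs = 3.46 MHz.
3.46 MHz ≤ fs/2 = 9.77 MHz, appears at 3.46 MHz.
24.32 MHz and 34.3 MHz both map to 4.78 MHz.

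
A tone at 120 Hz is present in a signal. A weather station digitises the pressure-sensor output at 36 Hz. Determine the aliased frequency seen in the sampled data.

12 Hz

120 Hz mod fs = 12 Hz.
12 Hz ≤ fs/2 = 18 Hz, appears at 12 Hz.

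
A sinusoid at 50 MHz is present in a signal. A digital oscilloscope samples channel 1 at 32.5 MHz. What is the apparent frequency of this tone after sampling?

50 MHz mod fs = 17.5 MHz.
17.5 MHz > fs/2 = 16.25 MHz, folds to fs − 17.5 MHz = 15 MHz.

15 MHz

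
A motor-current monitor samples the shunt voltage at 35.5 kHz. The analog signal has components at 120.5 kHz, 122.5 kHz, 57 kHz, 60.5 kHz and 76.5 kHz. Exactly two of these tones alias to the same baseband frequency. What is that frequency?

14 kHz

fs/2 = 17.75 kHz.
120.5 kHz mod fs = 14 kHz.
14 kHz ≤ fs/2 = 17.75 kHz, appears at 14 kHz.
122.5 kHz mod fs = 16 kHz.
16 kHz ≤ fs/2 = 17.75 kHz, appears at 16 kHz.
57 kHz mod fs = 21.5 kHz.
21.5 kHz > fs/2 = 17.75 kHz, folds to fs − 21.5 kHz = 14 kHz.
60.5 kHz mod fs = 25 kHz.
25 kHz > fs/2 = 17.75 kHz, folds to fs − 25 kHz = 10.5 kHz.
76.5 kHz mod fs = 5.5 kHz.
5.5 kHz ≤ fs/2 = 17.75 kHz, appears at 5.5 kHz.
57 kHz and 120.5 kHz both map to 14 kHz.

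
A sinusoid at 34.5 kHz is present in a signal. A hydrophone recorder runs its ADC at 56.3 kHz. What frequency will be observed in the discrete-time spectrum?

34.5 kHz > fs/2 = 28.15 kHz, folds to fs − 34.5 kHz = 21.8 kHz.

21.8 kHz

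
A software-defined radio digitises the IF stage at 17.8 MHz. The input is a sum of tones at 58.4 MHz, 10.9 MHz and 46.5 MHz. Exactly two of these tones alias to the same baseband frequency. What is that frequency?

fs/2 = 8.9 MHz.
58.4 MHz mod fs = 5 MHz.
5 MHz ≤ fs/2 = 8.9 MHz, appears at 5 MHz.
10.9 MHz > fs/2 = 8.9 MHz, folds to fs − 10.9 MHz = 6.9 MHz.
46.5 MHz mod fs = 10.9 MHz.
10.9 MHz > fs/2 = 8.9 MHz, folds to fs − 10.9 MHz = 6.9 MHz.
10.9 MHz and 46.5 MHz both map to 6.9 MHz.

6.9 MHz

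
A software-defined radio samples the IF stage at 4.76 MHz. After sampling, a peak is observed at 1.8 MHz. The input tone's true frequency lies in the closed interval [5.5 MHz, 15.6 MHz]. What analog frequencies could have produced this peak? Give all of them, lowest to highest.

Frequencies that alias to 1.8 MHz are k·fs ± 1.8 MHz for integer k ≥ 0.
k=0: 1.8 MHz.
k=1: 2.96 MHz, 6.56 MHz.
k=2: 7.72 MHz, 11.32 MHz.
k=3: 12.48 MHz, 16.08 MHz.
k=4: 17.24 MHz, 20.84 MHz.
Within [5.5 MHz, 15.6 MHz]: 6.56 MHz, 7.72 MHz, 11.32 MHz, 12.48 MHz.

6.56 MHz, 7.72 MHz, 11.32 MHz, 12.48 MHz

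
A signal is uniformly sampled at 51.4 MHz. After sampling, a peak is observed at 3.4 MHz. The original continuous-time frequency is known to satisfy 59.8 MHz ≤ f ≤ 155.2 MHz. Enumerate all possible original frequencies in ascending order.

99.4 MHz, 106.2 MHz, 150.8 MHz

Frequencies that alias to 3.4 MHz are k·fs ± 3.4 MHz for integer k ≥ 0.
k=0: 3.4 MHz.
k=1: 48 MHz, 54.8 MHz.
k=2: 99.4 MHz, 106.2 MHz.
k=3: 150.8 MHz, 157.6 MHz.
k=4: 202.2 MHz, 209 MHz.
Within [59.8 MHz, 155.2 MHz]: 99.4 MHz, 106.2 MHz, 150.8 MHz.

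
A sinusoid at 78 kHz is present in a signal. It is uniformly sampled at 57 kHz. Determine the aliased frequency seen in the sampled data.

21 kHz

78 kHz mod fs = 21 kHz.
21 kHz ≤ fs/2 = 28.5 kHz, appears at 21 kHz.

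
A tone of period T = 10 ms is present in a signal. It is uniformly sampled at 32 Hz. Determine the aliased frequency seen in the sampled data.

4 Hz

T = 10 ms → f = 1/T = 100 Hz.
100 Hz mod fs = 4 Hz.
4 Hz ≤ fs/2 = 16 Hz, appears at 4 Hz.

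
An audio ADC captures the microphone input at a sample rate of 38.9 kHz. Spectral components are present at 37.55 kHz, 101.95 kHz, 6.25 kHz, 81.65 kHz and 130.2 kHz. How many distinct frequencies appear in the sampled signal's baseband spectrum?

fs/2 = 19.45 kHz.
37.55 kHz > fs/2 = 19.45 kHz, folds to fs − 37.55 kHz = 1.35 kHz.
101.95 kHz mod fs = 24.15 kHz.
24.15 kHz > fs/2 = 19.45 kHz, folds to fs − 24.15 kHz = 14.75 kHz.
6.25 kHz ≤ fs/2 = 19.45 kHz, passes unchanged.
81.65 kHz mod fs = 3.85 kHz.
3.85 kHz ≤ fs/2 = 19.45 kHz, appears at 3.85 kHz.
130.2 kHz mod fs = 13.5 kHz.
13.5 kHz ≤ fs/2 = 19.45 kHz, appears at 13.5 kHz.
Distinct values: {1.35 kHz, 3.85 kHz, 6.25 kHz, 13.5 kHz, 14.75 kHz} → 5.

5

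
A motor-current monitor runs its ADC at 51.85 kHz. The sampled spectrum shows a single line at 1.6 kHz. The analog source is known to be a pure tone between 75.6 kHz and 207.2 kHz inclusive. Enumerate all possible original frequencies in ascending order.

102.1 kHz, 105.3 kHz, 153.95 kHz, 157.15 kHz, 205.8 kHz

Frequencies that alias to 1.6 kHz are k·fs ± 1.6 kHz for integer k ≥ 0.
k=0: 1.6 kHz.
k=1: 50.25 kHz, 53.45 kHz.
k=2: 102.1 kHz, 105.3 kHz.
k=3: 153.95 kHz, 157.15 kHz.
k=4: 205.8 kHz, 209 kHz.
k=5: 257.65 kHz, 260.85 kHz.
Within [75.6 kHz, 207.2 kHz]: 102.1 kHz, 105.3 kHz, 153.95 kHz, 157.15 kHz, 205.8 kHz.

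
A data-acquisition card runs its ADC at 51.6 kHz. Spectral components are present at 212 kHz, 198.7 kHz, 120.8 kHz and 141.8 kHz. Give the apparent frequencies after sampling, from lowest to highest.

fs/2 = 25.8 kHz.
212 kHz mod fs = 5.6 kHz.
5.6 kHz ≤ fs/2 = 25.8 kHz, appears at 5.6 kHz.
198.7 kHz mod fs = 43.9 kHz.
43.9 kHz > fs/2 = 25.8 kHz, folds to fs − 43.9 kHz = 7.7 kHz.
120.8 kHz mod fs = 17.6 kHz.
17.6 kHz ≤ fs/2 = 25.8 kHz, appears at 17.6 kHz.
141.8 kHz mod fs = 38.6 kHz.
38.6 kHz > fs/2 = 25.8 kHz, folds to fs − 38.6 kHz = 13 kHz.
Distinct values: {5.6 kHz, 7.7 kHz, 13 kHz, 17.6 kHz}.

5.6 kHz, 7.7 kHz, 13 kHz, 17.6 kHz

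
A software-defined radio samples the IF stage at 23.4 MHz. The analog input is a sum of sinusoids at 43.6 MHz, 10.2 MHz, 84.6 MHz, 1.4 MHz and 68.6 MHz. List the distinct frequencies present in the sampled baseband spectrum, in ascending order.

fs/2 = 11.7 MHz.
43.6 MHz mod fs = 20.2 MHz.
20.2 MHz > fs/2 = 11.7 MHz, folds to fs − 20.2 MHz = 3.2 MHz.
10.2 MHz ≤ fs/2 = 11.7 MHz, passes unchanged.
84.6 MHz mod fs = 14.4 MHz.
14.4 MHz > fs/2 = 11.7 MHz, folds to fs − 14.4 MHz = 9 MHz.
1.4 MHz ≤ fs/2 = 11.7 MHz, passes unchanged.
68.6 MHz mod fs = 21.8 MHz.
21.8 MHz > fs/2 = 11.7 MHz, folds to fs − 21.8 MHz = 1.6 MHz.
Distinct values: {1.4 MHz, 1.6 MHz, 3.2 MHz, 9 MHz, 10.2 MHz}.

1.4 MHz, 1.6 MHz, 3.2 MHz, 9 MHz, 10.2 MHz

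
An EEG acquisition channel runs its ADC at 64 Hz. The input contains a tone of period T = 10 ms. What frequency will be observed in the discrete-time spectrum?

28 Hz

T = 10 ms → f = 1/T = 100 Hz.
100 Hz mod fs = 36 Hz.
36 Hz > fs/2 = 32 Hz, folds to fs − 36 Hz = 28 Hz.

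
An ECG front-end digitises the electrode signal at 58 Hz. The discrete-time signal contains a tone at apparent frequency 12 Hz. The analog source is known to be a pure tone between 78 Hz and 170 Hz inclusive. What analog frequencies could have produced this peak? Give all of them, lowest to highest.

Frequencies that alias to 12 Hz are k·fs ± 12 Hz for integer k ≥ 0.
k=0: 12 Hz.
k=1: 46 Hz, 70 Hz.
k=2: 104 Hz, 128 Hz.
k=3: 162 Hz, 186 Hz.
k=4: 220 Hz, 244 Hz.
Within [78 Hz, 170 Hz]: 104 Hz, 128 Hz, 162 Hz.

104 Hz, 128 Hz, 162 Hz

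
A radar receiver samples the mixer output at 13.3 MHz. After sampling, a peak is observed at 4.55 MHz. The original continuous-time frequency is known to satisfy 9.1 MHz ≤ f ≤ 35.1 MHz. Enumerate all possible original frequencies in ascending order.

Frequencies that alias to 4.55 MHz are k·fs ± 4.55 MHz for integer k ≥ 0.
k=0: 4.55 MHz.
k=1: 8.75 MHz, 17.85 MHz.
k=2: 22.05 MHz, 31.15 MHz.
k=3: 35.35 MHz, 44.45 MHz.
Within [9.1 MHz, 35.1 MHz]: 17.85 MHz, 22.05 MHz, 31.15 MHz.

17.85 MHz, 22.05 MHz, 31.15 MHz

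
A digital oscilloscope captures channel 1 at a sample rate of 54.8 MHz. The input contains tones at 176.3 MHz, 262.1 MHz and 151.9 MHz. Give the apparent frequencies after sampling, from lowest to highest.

fs/2 = 27.4 MHz.
176.3 MHz mod fs = 11.9 MHz.
11.9 MHz ≤ fs/2 = 27.4 MHz, appears at 11.9 MHz.
262.1 MHz mod fs = 42.9 MHz.
42.9 MHz > fs/2 = 27.4 MHz, folds to fs − 42.9 MHz = 11.9 MHz.
151.9 MHz mod fs = 42.3 MHz.
42.3 MHz > fs/2 = 27.4 MHz, folds to fs − 42.3 MHz = 12.5 MHz.
Distinct values: {11.9 MHz, 12.5 MHz}.

11.9 MHz, 12.5 MHz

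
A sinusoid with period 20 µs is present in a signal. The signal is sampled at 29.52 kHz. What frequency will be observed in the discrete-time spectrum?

T = 20 µs → f = 1/T = 50 kHz.
50 kHz mod fs = 20.48 kHz.
20.48 kHz > fs/2 = 14.76 kHz, folds to fs − 20.48 kHz = 9.04 kHz.

9.04 kHz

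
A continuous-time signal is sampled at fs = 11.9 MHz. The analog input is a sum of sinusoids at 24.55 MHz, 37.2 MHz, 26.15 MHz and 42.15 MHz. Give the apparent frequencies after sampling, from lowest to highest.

0.75 MHz, 1.5 MHz, 2.35 MHz, 5.45 MHz

fs/2 = 5.95 MHz.
24.55 MHz mod fs = 0.75 MHz.
0.75 MHz ≤ fs/2 = 5.95 MHz, appears at 0.75 MHz.
37.2 MHz mod fs = 1.5 MHz.
1.5 MHz ≤ fs/2 = 5.95 MHz, appears at 1.5 MHz.
26.15 MHz mod fs = 2.35 MHz.
2.35 MHz ≤ fs/2 = 5.95 MHz, appears at 2.35 MHz.
42.15 MHz mod fs = 6.45 MHz.
6.45 MHz > fs/2 = 5.95 MHz, folds to fs − 6.45 MHz = 5.45 MHz.
Distinct values: {0.75 MHz, 1.5 MHz, 2.35 MHz, 5.45 MHz}.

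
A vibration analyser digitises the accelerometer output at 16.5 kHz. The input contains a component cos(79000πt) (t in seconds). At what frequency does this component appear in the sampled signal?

ω = 79000π rad/s → f = ω/(2π) = 39500 Hz = 39.5 kHz.
39.5 kHz mod fs = 6.5 kHz.
6.5 kHz ≤ fs/2 = 8.25 kHz, appears at 6.5 kHz.

6.5 kHz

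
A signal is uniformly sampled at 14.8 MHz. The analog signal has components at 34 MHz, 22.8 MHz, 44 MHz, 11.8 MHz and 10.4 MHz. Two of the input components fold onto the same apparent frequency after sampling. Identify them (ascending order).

fs/2 = 7.4 MHz.
34 MHz mod fs = 4.4 MHz.
4.4 MHz ≤ fs/2 = 7.4 MHz, appears at 4.4 MHz.
22.8 MHz mod fs = 8 MHz.
8 MHz > fs/2 = 7.4 MHz, folds to fs − 8 MHz = 6.8 MHz.
44 MHz mod fs = 14.4 MHz.
14.4 MHz > fs/2 = 7.4 MHz, folds to fs − 14.4 MHz = 0.4 MHz.
11.8 MHz > fs/2 = 7.4 MHz, folds to fs − 11.8 MHz = 3 MHz.
10.4 MHz > fs/2 = 7.4 MHz, folds to fs − 10.4 MHz = 4.4 MHz.
10.4 MHz and 34 MHz both map to 4.4 MHz.

10.4 MHz, 34 MHz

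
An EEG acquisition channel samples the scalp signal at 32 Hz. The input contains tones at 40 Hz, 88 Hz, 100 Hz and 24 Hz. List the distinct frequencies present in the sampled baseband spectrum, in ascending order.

fs/2 = 16 Hz.
40 Hz mod fs = 8 Hz.
8 Hz ≤ fs/2 = 16 Hz, appears at 8 Hz.
88 Hz mod fs = 24 Hz.
24 Hz > fs/2 = 16 Hz, folds to fs − 24 Hz = 8 Hz.
100 Hz mod fs = 4 Hz.
4 Hz ≤ fs/2 = 16 Hz, appears at 4 Hz.
24 Hz > fs/2 = 16 Hz, folds to fs − 24 Hz = 8 Hz.
Distinct values: {4 Hz, 8 Hz}.

4 Hz, 8 Hz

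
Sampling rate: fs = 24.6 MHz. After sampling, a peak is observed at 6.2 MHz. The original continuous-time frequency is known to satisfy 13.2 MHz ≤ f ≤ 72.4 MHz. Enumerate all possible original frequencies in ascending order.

Frequencies that alias to 6.2 MHz are k·fs ± 6.2 MHz for integer k ≥ 0.
k=0: 6.2 MHz.
k=1: 18.4 MHz, 30.8 MHz.
k=2: 43 MHz, 55.4 MHz.
k=3: 67.6 MHz, 80 MHz.
k=4: 92.2 MHz, 104.6 MHz.
Within [13.2 MHz, 72.4 MHz]: 18.4 MHz, 30.8 MHz, 43 MHz, 55.4 MHz, 67.6 MHz.

18.4 MHz, 30.8 MHz, 43 MHz, 55.4 MHz, 67.6 MHz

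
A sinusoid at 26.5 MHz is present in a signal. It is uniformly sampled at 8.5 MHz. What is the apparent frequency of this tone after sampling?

26.5 MHz mod fs = 1 MHz.
1 MHz ≤ fs/2 = 4.25 MHz, appears at 1 MHz.

1 MHz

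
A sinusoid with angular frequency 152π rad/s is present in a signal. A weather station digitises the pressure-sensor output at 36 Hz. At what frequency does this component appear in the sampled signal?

ω = 152π rad/s → f = ω/(2π) = 76 Hz.
76 Hz mod fs = 4 Hz.
4 Hz ≤ fs/2 = 18 Hz, appears at 4 Hz.

4 Hz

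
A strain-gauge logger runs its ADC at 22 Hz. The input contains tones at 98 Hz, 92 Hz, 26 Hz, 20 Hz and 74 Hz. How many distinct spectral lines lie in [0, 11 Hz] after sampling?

fs/2 = 11 Hz.
98 Hz mod fs = 10 Hz.
10 Hz ≤ fs/2 = 11 Hz, appears at 10 Hz.
92 Hz mod fs = 4 Hz.
4 Hz ≤ fs/2 = 11 Hz, appears at 4 Hz.
26 Hz mod fs = 4 Hz.
4 Hz ≤ fs/2 = 11 Hz, appears at 4 Hz.
20 Hz > fs/2 = 11 Hz, folds to fs − 20 Hz = 2 Hz.
74 Hz mod fs = 8 Hz.
8 Hz ≤ fs/2 = 11 Hz, appears at 8 Hz.
Distinct values: {2 Hz, 4 Hz, 8 Hz, 10 Hz} → 4.

4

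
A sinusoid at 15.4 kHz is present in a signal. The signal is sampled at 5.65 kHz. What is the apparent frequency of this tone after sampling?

15.4 kHz mod fs = 4.1 kHz.
4.1 kHz > fs/2 = 2.825 kHz, folds to fs − 4.1 kHz = 1.55 kHz.

1.55 kHz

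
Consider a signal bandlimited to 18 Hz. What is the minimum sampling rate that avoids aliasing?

36 Hz

Nyquist rate = 2 × 18 Hz = 36 Hz.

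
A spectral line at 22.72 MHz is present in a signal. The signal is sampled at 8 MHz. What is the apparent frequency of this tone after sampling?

1.28 MHz

22.72 MHz mod fs = 6.72 MHz.
6.72 MHz > fs/2 = 4 MHz, folds to fs − 6.72 MHz = 1.28 MHz.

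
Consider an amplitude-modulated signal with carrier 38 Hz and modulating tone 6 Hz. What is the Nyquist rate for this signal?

88 Hz

AM sidebands sit at fc ± fm = 32 Hz and 44 Hz.
Highest-frequency component: 44 Hz.
Nyquist rate = 2 × 44 Hz = 88 Hz.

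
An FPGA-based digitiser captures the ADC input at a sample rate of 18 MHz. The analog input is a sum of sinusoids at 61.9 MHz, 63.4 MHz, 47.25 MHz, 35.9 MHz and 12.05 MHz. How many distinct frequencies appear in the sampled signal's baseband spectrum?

fs/2 = 9 MHz.
61.9 MHz mod fs = 7.9 MHz.
7.9 MHz ≤ fs/2 = 9 MHz, appears at 7.9 MHz.
63.4 MHz mod fs = 9.4 MHz.
9.4 MHz > fs/2 = 9 MHz, folds to fs − 9.4 MHz = 8.6 MHz.
47.25 MHz mod fs = 11.25 MHz.
11.25 MHz > fs/2 = 9 MHz, folds to fs − 11.25 MHz = 6.75 MHz.
35.9 MHz mod fs = 17.9 MHz.
17.9 MHz > fs/2 = 9 MHz, folds to fs − 17.9 MHz = 0.1 MHz.
12.05 MHz > fs/2 = 9 MHz, folds to fs − 12.05 MHz = 5.95 MHz.
Distinct values: {0.1 MHz, 5.95 MHz, 6.75 MHz, 7.9 MHz, 8.6 MHz} → 5.

5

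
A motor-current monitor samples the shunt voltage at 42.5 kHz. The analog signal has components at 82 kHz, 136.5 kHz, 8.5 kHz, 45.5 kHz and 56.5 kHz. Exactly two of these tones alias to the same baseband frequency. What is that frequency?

fs/2 = 21.25 kHz.
82 kHz mod fs = 39.5 kHz.
39.5 kHz > fs/2 = 21.25 kHz, folds to fs − 39.5 kHz = 3 kHz.
136.5 kHz mod fs = 9 kHz.
9 kHz ≤ fs/2 = 21.25 kHz, appears at 9 kHz.
8.5 kHz ≤ fs/2 = 21.25 kHz, passes unchanged.
45.5 kHz mod fs = 3 kHz.
3 kHz ≤ fs/2 = 21.25 kHz, appears at 3 kHz.
56.5 kHz mod fs = 14 kHz.
14 kHz ≤ fs/2 = 21.25 kHz, appears at 14 kHz.
45.5 kHz and 82 kHz both map to 3 kHz.

3 kHz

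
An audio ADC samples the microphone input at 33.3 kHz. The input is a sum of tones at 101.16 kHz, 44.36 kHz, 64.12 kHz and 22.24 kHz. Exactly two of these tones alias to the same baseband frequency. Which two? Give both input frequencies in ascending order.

22.24 kHz, 44.36 kHz

fs/2 = 16.65 kHz.
101.16 kHz mod fs = 1.26 kHz.
1.26 kHz ≤ fs/2 = 16.65 kHz, appears at 1.26 kHz.
44.36 kHz mod fs = 11.06 kHz.
11.06 kHz ≤ fs/2 = 16.65 kHz, appears at 11.06 kHz.
64.12 kHz mod fs = 30.82 kHz.
30.82 kHz > fs/2 = 16.65 kHz, folds to fs − 30.82 kHz = 2.48 kHz.
22.24 kHz > fs/2 = 16.65 kHz, folds to fs − 22.24 kHz = 11.06 kHz.
22.24 kHz and 44.36 kHz both map to 11.06 kHz.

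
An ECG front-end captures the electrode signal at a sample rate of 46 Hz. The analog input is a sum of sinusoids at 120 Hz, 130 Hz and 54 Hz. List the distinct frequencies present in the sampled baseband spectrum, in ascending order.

fs/2 = 23 Hz.
120 Hz mod fs = 28 Hz.
28 Hz > fs/2 = 23 Hz, folds to fs − 28 Hz = 18 Hz.
130 Hz mod fs = 38 Hz.
38 Hz > fs/2 = 23 Hz, folds to fs − 38 Hz = 8 Hz.
54 Hz mod fs = 8 Hz.
8 Hz ≤ fs/2 = 23 Hz, appears at 8 Hz.
Distinct values: {8 Hz, 18 Hz}.

8 Hz, 18 Hz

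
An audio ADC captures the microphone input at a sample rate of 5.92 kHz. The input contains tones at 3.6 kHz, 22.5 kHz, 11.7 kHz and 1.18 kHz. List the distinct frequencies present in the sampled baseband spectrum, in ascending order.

0.14 kHz, 1.18 kHz, 2.32 kHz

fs/2 = 2.96 kHz.
3.6 kHz > fs/2 = 2.96 kHz, folds to fs − 3.6 kHz = 2.32 kHz.
22.5 kHz mod fs = 4.74 kHz.
4.74 kHz > fs/2 = 2.96 kHz, folds to fs − 4.74 kHz = 1.18 kHz.
11.7 kHz mod fs = 5.78 kHz.
5.78 kHz > fs/2 = 2.96 kHz, folds to fs − 5.78 kHz = 0.14 kHz.
1.18 kHz ≤ fs/2 = 2.96 kHz, passes unchanged.
Distinct values: {0.14 kHz, 1.18 kHz, 2.32 kHz}.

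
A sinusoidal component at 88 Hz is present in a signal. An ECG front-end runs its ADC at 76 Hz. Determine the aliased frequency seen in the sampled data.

88 Hz mod fs = 12 Hz.
12 Hz ≤ fs/2 = 38 Hz, appears at 12 Hz.

12 Hz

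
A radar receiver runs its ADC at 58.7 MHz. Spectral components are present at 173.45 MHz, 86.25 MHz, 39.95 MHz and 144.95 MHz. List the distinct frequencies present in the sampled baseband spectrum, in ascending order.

2.65 MHz, 18.75 MHz, 27.55 MHz

fs/2 = 29.35 MHz.
173.45 MHz mod fs = 56.05 MHz.
56.05 MHz > fs/2 = 29.35 MHz, folds to fs − 56.05 MHz = 2.65 MHz.
86.25 MHz mod fs = 27.55 MHz.
27.55 MHz ≤ fs/2 = 29.35 MHz, appears at 27.55 MHz.
39.95 MHz > fs/2 = 29.35 MHz, folds to fs − 39.95 MHz = 18.75 MHz.
144.95 MHz mod fs = 27.55 MHz.
27.55 MHz ≤ fs/2 = 29.35 MHz, appears at 27.55 MHz.
Distinct values: {2.65 MHz, 18.75 MHz, 27.55 MHz}.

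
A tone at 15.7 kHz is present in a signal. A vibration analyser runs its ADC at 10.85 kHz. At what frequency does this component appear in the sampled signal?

15.7 kHz mod fs = 4.85 kHz.
4.85 kHz ≤ fs/2 = 5.425 kHz, appears at 4.85 kHz.

4.85 kHz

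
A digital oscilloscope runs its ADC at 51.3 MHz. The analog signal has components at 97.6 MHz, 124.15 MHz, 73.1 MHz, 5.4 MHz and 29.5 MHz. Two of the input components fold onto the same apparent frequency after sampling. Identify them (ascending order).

29.5 MHz, 73.1 MHz

fs/2 = 25.65 MHz.
97.6 MHz mod fs = 46.3 MHz.
46.3 MHz > fs/2 = 25.65 MHz, folds to fs − 46.3 MHz = 5 MHz.
124.15 MHz mod fs = 21.55 MHz.
21.55 MHz ≤ fs/2 = 25.65 MHz, appears at 21.55 MHz.
73.1 MHz mod fs = 21.8 MHz.
21.8 MHz ≤ fs/2 = 25.65 MHz, appears at 21.8 MHz.
5.4 MHz ≤ fs/2 = 25.65 MHz, passes unchanged.
29.5 MHz > fs/2 = 25.65 MHz, folds to fs − 29.5 MHz = 21.8 MHz.
29.5 MHz and 73.1 MHz both map to 21.8 MHz.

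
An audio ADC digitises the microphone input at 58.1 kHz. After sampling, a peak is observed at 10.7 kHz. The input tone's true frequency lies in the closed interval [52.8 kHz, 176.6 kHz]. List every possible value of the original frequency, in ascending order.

Frequencies that alias to 10.7 kHz are k·fs ± 10.7 kHz for integer k ≥ 0.
k=0: 10.7 kHz.
k=1: 47.4 kHz, 68.8 kHz.
k=2: 105.5 kHz, 126.9 kHz.
k=3: 163.6 kHz, 185 kHz.
k=4: 221.7 kHz, 243.1 kHz.
Within [52.8 kHz, 176.6 kHz]: 68.8 kHz, 105.5 kHz, 126.9 kHz, 163.6 kHz.

68.8 kHz, 105.5 kHz, 126.9 kHz, 163.6 kHz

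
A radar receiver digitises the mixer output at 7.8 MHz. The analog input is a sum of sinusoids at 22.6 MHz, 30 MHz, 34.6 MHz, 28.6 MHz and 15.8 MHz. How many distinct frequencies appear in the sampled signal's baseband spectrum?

5

fs/2 = 3.9 MHz.
22.6 MHz mod fs = 7 MHz.
7 MHz > fs/2 = 3.9 MHz, folds to fs − 7 MHz = 0.8 MHz.
30 MHz mod fs = 6.6 MHz.
6.6 MHz > fs/2 = 3.9 MHz, folds to fs − 6.6 MHz = 1.2 MHz.
34.6 MHz mod fs = 3.4 MHz.
3.4 MHz ≤ fs/2 = 3.9 MHz, appears at 3.4 MHz.
28.6 MHz mod fs = 5.2 MHz.
5.2 MHz > fs/2 = 3.9 MHz, folds to fs − 5.2 MHz = 2.6 MHz.
15.8 MHz mod fs = 0.2 MHz.
0.2 MHz ≤ fs/2 = 3.9 MHz, appears at 0.2 MHz.
Distinct values: {0.2 MHz, 0.8 MHz, 1.2 MHz, 2.6 MHz, 3.4 MHz} → 5.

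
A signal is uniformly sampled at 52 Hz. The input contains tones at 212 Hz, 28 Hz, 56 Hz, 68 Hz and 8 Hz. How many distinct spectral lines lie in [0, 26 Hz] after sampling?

4

fs/2 = 26 Hz.
212 Hz mod fs = 4 Hz.
4 Hz ≤ fs/2 = 26 Hz, appears at 4 Hz.
28 Hz > fs/2 = 26 Hz, folds to fs − 28 Hz = 24 Hz.
56 Hz mod fs = 4 Hz.
4 Hz ≤ fs/2 = 26 Hz, appears at 4 Hz.
68 Hz mod fs = 16 Hz.
16 Hz ≤ fs/2 = 26 Hz, appears at 16 Hz.
8 Hz ≤ fs/2 = 26 Hz, passes unchanged.
Distinct values: {4 Hz, 8 Hz, 16 Hz, 24 Hz} → 4.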